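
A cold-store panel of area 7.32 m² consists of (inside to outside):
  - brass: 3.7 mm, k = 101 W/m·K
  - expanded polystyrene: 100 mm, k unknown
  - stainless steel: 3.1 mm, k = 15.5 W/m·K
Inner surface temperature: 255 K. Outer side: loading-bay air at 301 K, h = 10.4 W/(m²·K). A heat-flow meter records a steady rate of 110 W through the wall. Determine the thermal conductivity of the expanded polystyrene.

Using the resistance-network approach (series):
R_brass = L/(kA) = 0.0037/(101×7.32) = 5.005×10^-6 K/W
R_stainless steel = L/(kA) = 0.0031/(15.5×7.32) = 2.732×10^-5 K/W
R_outer film = 1/(h_o·A) = 1/(10.4×7.32) = 0.01314 K/W
Sum of known resistances R_other = 0.01317 K/W
Total R = ΔT/Q = 46/110 = 0.4182 K/W
R_expanded polystyrene = R_total − R_other = 0.405 K/W
k = L/(R·A) = 0.1/(0.405×7.32)

k ≈ 0.0337 W/(m·K)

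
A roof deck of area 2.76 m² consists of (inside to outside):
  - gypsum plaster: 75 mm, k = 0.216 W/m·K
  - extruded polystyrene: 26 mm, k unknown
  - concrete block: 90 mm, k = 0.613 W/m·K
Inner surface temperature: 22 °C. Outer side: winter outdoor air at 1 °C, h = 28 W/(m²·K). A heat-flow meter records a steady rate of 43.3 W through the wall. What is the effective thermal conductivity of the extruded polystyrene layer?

k ≈ 0.0321 W/(m·K)

Treating each layer as a thermal resistance in series:
R_gypsum plaster = L/(kA) = 0.075/(0.216×2.76) = 0.1258 K/W
R_concrete block = L/(kA) = 0.09/(0.613×2.76) = 0.0532 K/W
R_outer film = 1/(h_o·A) = 1/(28×2.76) = 0.01294 K/W
Sum of known resistances R_other = 0.1919 K/W
Total R = ΔT/Q = 21/43.3 = 0.485 K/W
R_extruded polystyrene = R_total − R_other = 0.293 K/W
k = L/(R·A) = 0.026/(0.293×2.76)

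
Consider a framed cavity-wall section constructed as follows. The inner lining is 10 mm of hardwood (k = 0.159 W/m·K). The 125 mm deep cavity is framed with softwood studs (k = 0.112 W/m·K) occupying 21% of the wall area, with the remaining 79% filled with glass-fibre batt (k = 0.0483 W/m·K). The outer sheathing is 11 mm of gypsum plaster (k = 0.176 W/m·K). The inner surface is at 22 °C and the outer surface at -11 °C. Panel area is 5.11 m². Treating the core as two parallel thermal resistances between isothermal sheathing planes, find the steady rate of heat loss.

Q ≈ 78.4 W

Sheathing layers in series; stud and cavity paths in parallel between them.
R_inner = 0.01/(0.159×5.11) = 0.01231 K/W
R_stud  = 0.125/(0.112×0.21×5.11) = 1.04 K/W
R_cav   = 0.125/(0.0483×0.79×5.11) = 0.6411 K/W
1/R_core = 1/R_stud + 1/R_cav → R_core = 0.3966 K/W
R_outer = 0.011/(0.176×5.11) = 0.01223 K/W
R_total = 0.4212 K/W
Q = ΔT/R_total = 33/0.4212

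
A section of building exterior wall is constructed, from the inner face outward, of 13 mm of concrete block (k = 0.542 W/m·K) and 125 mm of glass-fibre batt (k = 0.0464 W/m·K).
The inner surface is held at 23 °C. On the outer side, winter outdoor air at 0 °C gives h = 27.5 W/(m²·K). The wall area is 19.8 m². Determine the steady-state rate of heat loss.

Q ≈ 165 W

Series thermal resistances:
R_concrete block = L/(kA) = 0.013/(0.542×19.8) = 0.001211 K/W
R_glass-fibre batt = L/(kA) = 0.125/(0.0464×19.8) = 0.1361 K/W
R_outer film = 1/(h_o·A) = 1/(27.5×19.8) = 0.001837 K/W
R_total = 0.1391 K/W
Q = ΔT / R_total = 23 / 0.1391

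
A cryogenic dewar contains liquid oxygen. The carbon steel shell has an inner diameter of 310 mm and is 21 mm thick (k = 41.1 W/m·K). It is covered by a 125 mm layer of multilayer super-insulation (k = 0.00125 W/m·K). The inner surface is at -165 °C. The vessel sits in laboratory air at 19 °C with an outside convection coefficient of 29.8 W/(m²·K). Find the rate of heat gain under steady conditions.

Q ≈ 1.22 W

Radial (spherical) resistances in series:
R_carbon steel shell = (1/0.155 − 1/0.176)/(4π×41.1) = 0.00149 K/W
R_multilayer super-insulation = (1/0.176 − 1/0.301)/(4π×0.00125) = 150.2 K/W
R_outer film = 1/(h·4πr_o²) = 1/(29.8×4π×0.301²) = 0.02947 K/W
R_total = 150.2 K/W
Q = ΔT/R_total = 184/150.2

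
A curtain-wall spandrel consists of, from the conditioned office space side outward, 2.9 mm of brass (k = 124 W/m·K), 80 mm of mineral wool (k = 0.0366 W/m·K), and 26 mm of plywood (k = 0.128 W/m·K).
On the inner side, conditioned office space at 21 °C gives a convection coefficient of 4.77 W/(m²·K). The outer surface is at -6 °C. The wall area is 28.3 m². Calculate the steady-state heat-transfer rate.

Using the resistance-network approach (series):
R_inner film = 1/(h_i·A) = 1/(4.77×28.3) = 0.007408 K/W
R_brass = L/(kA) = 0.0029/(124×28.3) = 8.264×10^-7 K/W
R_mineral wool = L/(kA) = 0.08/(0.0366×28.3) = 0.07724 K/W
R_plywood = L/(kA) = 0.026/(0.128×28.3) = 0.007178 K/W
R_total = 0.09182 K/W
Q = ΔT / R_total = 27 / 0.09182

Q ≈ 294 W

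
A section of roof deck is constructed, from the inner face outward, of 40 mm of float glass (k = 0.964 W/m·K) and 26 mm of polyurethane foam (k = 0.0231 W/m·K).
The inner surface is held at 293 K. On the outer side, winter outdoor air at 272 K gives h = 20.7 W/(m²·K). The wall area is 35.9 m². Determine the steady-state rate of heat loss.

Thermal resistances in series:
R_float glass = L/(kA) = 0.04/(0.964×35.9) = 0.001156 K/W
R_polyurethane foam = L/(kA) = 0.026/(0.0231×35.9) = 0.03135 K/W
R_outer film = 1/(h_o·A) = 1/(20.7×35.9) = 0.001346 K/W
R_total = 0.03385 K/W
Q = ΔT / R_total = 21 / 0.03385

Q ≈ 620 W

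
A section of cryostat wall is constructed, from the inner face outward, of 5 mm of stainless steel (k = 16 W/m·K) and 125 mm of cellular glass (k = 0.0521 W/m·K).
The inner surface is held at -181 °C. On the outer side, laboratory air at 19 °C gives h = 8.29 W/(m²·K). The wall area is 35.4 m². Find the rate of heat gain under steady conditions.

Q ≈ 2810 W

Series thermal resistances:
R_stainless steel = L/(kA) = 0.005/(16×35.4) = 8.828×10^-6 K/W
R_cellular glass = L/(kA) = 0.125/(0.0521×35.4) = 0.06777 K/W
R_outer film = 1/(h_o·A) = 1/(8.29×35.4) = 0.003408 K/W
R_total = 0.07119 K/W
Q = ΔT / R_total = 200 / 0.07119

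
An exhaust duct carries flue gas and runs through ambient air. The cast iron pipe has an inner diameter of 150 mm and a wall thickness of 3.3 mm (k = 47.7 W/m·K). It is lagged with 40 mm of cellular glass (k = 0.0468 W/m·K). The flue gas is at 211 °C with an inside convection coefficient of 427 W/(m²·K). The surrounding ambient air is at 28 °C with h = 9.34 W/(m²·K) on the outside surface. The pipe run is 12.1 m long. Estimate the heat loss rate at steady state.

Q ≈ 1430 W

For a radial system each layer contributes R = ln(r_out/r_in)/(2πkL); films add R = 1/(hA).
R_inner film = 1/(h_i·2πr₁L) = 1/(427×2π×0.075×12.1) = 4.107×10^-4 K/W
R_cast iron pipe wall = ln(78.3/75)/(2π×47.7×12.1) = 1.187×10^-5 K/W
R_cellular glass = ln(118.3/78.3)/(2π×0.0468×12.1) = 0.116 K/W
R_outer film = 1/(h_o·2πr_oL) = 1/(9.34×2π×0.1183×12.1) = 0.0119 K/W
R_total = 0.1283 K/W
Q = ΔT/R_total = 183/0.1283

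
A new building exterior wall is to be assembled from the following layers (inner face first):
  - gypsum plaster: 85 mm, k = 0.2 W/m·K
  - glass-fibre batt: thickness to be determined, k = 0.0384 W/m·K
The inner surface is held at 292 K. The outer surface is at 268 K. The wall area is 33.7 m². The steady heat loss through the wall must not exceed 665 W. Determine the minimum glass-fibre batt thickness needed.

L ≈ 30.4 mm

Treating each layer as a thermal resistance in series:
R_gypsum plaster = L/(kA) = 0.085/(0.2×33.7) = 0.01261 K/W
Sum of the known resistances R_other = 0.01261 K/W
Required total resistance R_tot = ΔT/Q_allow = 24/665 = 0.03609 K/W
R_glass-fibre batt = R_tot − R_other = 0.02348 K/W
L = R·k·A = 0.02348×0.0384×33.7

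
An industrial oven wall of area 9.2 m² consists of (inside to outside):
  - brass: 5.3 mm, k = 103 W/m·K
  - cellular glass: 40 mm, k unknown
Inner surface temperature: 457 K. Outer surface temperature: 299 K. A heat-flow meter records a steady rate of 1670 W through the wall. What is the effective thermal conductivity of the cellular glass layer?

Model the wall as resistances in series:
R_brass = L/(kA) = 0.0053/(103×9.2) = 5.593×10^-6 K/W
Sum of known resistances R_other = 5.593×10^-6 K/W
Total R = ΔT/Q = 158/1670 = 0.09461 K/W
R_cellular glass = R_total − R_other = 0.09461 K/W
k = L/(R·A) = 0.04/(0.09461×9.2)

k ≈ 0.046 W/(m·K)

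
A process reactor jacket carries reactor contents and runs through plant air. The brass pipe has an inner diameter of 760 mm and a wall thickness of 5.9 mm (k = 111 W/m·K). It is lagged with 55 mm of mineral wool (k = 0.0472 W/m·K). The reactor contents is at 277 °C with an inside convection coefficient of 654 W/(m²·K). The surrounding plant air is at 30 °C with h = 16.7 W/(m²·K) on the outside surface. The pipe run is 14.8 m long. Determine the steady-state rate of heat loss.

Q ≈ 7750 W

Cylindrical conduction, so R = ln(r₂/r₁)/(2πkL) per layer, in series:
R_inner film = 1/(h_i·2πr₁L) = 1/(654×2π×0.38×14.8) = 4.327×10^-5 K/W
R_brass pipe wall = ln(385.9/380)/(2π×111×14.8) = 1.493×10^-6 K/W
R_mineral wool = ln(440.9/385.9)/(2π×0.0472×14.8) = 0.03036 K/W
R_outer film = 1/(h_o·2πr_oL) = 1/(16.7×2π×0.4409×14.8) = 0.001461 K/W
R_total = 0.03186 K/W
Q = ΔT/R_total = 247/0.03186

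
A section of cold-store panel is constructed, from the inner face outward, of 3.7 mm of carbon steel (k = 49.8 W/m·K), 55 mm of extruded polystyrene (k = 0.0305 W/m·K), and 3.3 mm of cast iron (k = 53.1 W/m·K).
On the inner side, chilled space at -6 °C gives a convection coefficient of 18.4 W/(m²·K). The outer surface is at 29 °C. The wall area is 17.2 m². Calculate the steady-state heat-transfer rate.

Q ≈ 324 W

Thermal resistances in series:
R_inner film = 1/(h_i·A) = 1/(18.4×17.2) = 0.00316 K/W
R_carbon steel = L/(kA) = 0.0037/(49.8×17.2) = 4.32×10^-6 K/W
R_extruded polystyrene = L/(kA) = 0.055/(0.0305×17.2) = 0.1048 K/W
R_cast iron = L/(kA) = 0.0033/(53.1×17.2) = 3.613×10^-6 K/W
R_total = 0.108 K/W
Q = ΔT / R_total = 35 / 0.108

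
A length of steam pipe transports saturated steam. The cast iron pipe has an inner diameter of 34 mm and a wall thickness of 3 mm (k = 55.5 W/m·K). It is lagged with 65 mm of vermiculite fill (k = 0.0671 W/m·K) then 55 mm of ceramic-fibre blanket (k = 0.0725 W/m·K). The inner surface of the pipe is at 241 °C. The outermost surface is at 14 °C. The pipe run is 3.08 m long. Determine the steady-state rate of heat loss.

Cylindrical conduction, so R = ln(r₂/r₁)/(2πkL) per layer, in series:
R_cast iron pipe wall = ln(20/17)/(2π×55.5×3.08) = 1.513×10^-4 K/W
R_vermiculite fill = ln(85/20)/(2π×0.0671×3.08) = 1.114 K/W
R_ceramic-fibre blanket = ln(140/85)/(2π×0.0725×3.08) = 0.3557 K/W
R_total = 1.47 K/W
Q = ΔT/R_total = 227/1.47

Q ≈ 154 W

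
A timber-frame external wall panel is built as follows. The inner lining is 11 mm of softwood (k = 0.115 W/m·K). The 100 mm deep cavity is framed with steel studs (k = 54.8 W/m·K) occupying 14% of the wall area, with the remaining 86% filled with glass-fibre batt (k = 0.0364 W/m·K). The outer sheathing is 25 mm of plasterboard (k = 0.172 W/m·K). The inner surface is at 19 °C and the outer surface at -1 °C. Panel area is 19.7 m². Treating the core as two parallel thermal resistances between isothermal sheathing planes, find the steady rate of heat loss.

Sheathing layers in series; stud and cavity paths in parallel between them.
R_inner = 0.011/(0.115×19.7) = 0.004855 K/W
R_stud  = 0.1/(54.8×0.14×19.7) = 6.616×10^-4 K/W
R_cav   = 0.1/(0.0364×0.86×19.7) = 0.1622 K/W
1/R_core = 1/R_stud + 1/R_cav → R_core = 6.59×10^-4 K/W
R_outer = 0.025/(0.172×19.7) = 0.007378 K/W
R_total = 0.01289 K/W
Q = ΔT/R_total = 20/0.01289

Q ≈ 1550 W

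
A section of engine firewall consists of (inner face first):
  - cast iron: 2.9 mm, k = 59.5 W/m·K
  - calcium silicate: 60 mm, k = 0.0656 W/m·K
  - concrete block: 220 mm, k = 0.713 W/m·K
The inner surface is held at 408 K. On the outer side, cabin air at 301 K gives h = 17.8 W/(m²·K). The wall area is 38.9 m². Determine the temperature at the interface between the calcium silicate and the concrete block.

Series thermal resistances:
R_cast iron = L/(kA) = 0.0029/(59.5×38.9) = 1.253×10^-6 K/W
R_calcium silicate = L/(kA) = 0.06/(0.0656×38.9) = 0.02351 K/W
R_concrete block = L/(kA) = 0.22/(0.713×38.9) = 0.007932 K/W
R_outer film = 1/(h_o·A) = 1/(17.8×38.9) = 0.001444 K/W
R_total = 0.03289 K/W;  Q = ΔT/R_total = 107/0.03289 = 3253 W
T_interface = T_inner − Q·ΣR(inner→interface) = 408 − 3250×0.02351

T ≈ 332 K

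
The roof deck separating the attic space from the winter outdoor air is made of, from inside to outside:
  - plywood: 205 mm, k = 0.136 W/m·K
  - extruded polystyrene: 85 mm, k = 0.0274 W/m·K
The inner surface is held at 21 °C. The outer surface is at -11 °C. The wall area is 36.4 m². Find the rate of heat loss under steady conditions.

Series thermal resistances:
R_plywood = L/(kA) = 0.205/(0.136×36.4) = 0.04141 K/W
R_extruded polystyrene = L/(kA) = 0.085/(0.0274×36.4) = 0.08522 K/W
R_total = 0.1266 K/W
Q = ΔT / R_total = 32 / 0.1266

Q ≈ 253 W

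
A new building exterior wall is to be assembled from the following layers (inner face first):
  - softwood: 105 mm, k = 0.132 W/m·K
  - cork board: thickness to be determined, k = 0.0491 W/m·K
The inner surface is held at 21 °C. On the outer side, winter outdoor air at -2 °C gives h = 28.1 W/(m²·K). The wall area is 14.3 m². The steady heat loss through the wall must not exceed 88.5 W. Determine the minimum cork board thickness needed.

L ≈ 142 mm

Using the resistance-network approach (series):
R_softwood = L/(kA) = 0.105/(0.132×14.3) = 0.05563 K/W
R_outer film = 1/(h_o·A) = 1/(28.1×14.3) = 0.002489 K/W
Sum of the known resistances R_other = 0.05811 K/W
Required total resistance R_tot = ΔT/Q_allow = 23/88.5 = 0.2599 K/W
R_cork board = R_tot − R_other = 0.2018 K/W
L = R·k·A = 0.2018×0.0491×14.3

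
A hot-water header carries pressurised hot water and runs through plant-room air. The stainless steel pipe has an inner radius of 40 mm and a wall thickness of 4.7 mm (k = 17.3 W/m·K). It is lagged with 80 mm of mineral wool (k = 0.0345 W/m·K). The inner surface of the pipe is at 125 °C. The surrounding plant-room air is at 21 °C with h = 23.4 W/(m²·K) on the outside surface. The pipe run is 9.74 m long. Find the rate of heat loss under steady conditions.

Radial resistances (cylindrical: R_cond = ln(r_o/r_i)/(2πkL), R_conv = 1/(h·2πrL)):
R_stainless steel pipe wall = ln(44.7/40)/(2π×17.3×9.74) = 1.049×10^-4 K/W
R_mineral wool = ln(124.7/44.7)/(2π×0.0345×9.74) = 0.4859 K/W
R_outer film = 1/(h_o·2πr_oL) = 1/(23.4×2π×0.1247×9.74) = 0.0056 K/W
R_total = 0.4916 K/W
Q = ΔT/R_total = 104/0.4916

Q ≈ 212 W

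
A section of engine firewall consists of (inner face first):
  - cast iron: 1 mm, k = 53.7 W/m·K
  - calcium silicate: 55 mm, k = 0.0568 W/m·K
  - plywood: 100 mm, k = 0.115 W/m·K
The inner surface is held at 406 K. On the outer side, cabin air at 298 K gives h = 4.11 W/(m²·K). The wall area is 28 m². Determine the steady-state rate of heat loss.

Thermal resistances in series:
R_cast iron = L/(kA) = 0.001/(53.7×28) = 6.651×10^-7 K/W
R_calcium silicate = L/(kA) = 0.055/(0.0568×28) = 0.03458 K/W
R_plywood = L/(kA) = 0.1/(0.115×28) = 0.03106 K/W
R_outer film = 1/(h_o·A) = 1/(4.11×28) = 0.00869 K/W
R_total = 0.07433 K/W
Q = ΔT / R_total = 108 / 0.07433

Q ≈ 1450 W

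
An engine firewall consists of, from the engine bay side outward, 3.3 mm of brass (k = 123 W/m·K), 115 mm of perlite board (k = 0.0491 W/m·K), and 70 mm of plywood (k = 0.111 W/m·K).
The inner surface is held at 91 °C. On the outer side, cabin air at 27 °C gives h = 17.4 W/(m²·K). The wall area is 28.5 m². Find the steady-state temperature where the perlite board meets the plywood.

T ≈ 41.5 °C

Treating each layer as a thermal resistance in series:
R_brass = L/(kA) = 0.0033/(123×28.5) = 9.414×10^-7 K/W
R_perlite board = L/(kA) = 0.115/(0.0491×28.5) = 0.08218 K/W
R_plywood = L/(kA) = 0.07/(0.111×28.5) = 0.02213 K/W
R_outer film = 1/(h_o·A) = 1/(17.4×28.5) = 0.002017 K/W
R_total = 0.1063 K/W;  Q = ΔT/R_total = 64/0.1063 = 601.9 W
T_interface = T_inner − Q·ΣR(inner→interface) = 91 − 602×0.08218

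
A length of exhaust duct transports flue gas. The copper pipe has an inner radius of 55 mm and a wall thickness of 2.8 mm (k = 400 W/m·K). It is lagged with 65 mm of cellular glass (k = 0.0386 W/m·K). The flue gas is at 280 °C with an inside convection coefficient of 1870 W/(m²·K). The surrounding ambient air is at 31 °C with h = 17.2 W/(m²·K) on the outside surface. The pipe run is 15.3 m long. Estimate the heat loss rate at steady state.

Radial resistances (cylindrical: R_cond = ln(r_o/r_i)/(2πkL), R_conv = 1/(h·2πrL)):
R_inner film = 1/(h_i·2πr₁L) = 1/(1870×2π×0.055×15.3) = 1.011×10^-4 K/W
R_copper pipe wall = ln(57.8/55)/(2π×400×15.3) = 1.291×10^-6 K/W
R_cellular glass = ln(122.8/57.8)/(2π×0.0386×15.3) = 0.2031 K/W
R_outer film = 1/(h_o·2πr_oL) = 1/(17.2×2π×0.1228×15.3) = 0.004925 K/W
R_total = 0.2081 K/W
Q = ΔT/R_total = 249/0.2081

Q ≈ 1200 W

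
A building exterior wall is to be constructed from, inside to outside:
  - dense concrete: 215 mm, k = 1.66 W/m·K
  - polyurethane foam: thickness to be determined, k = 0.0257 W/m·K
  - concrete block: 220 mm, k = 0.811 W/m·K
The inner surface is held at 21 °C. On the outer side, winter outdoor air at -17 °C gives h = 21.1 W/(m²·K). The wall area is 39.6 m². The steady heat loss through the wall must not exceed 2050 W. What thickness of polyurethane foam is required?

Thermal resistances in series:
R_dense concrete = L/(kA) = 0.215/(1.66×39.6) = 0.003271 K/W
R_concrete block = L/(kA) = 0.22/(0.811×39.6) = 0.00685 K/W
R_outer film = 1/(h_o·A) = 1/(21.1×39.6) = 0.001197 K/W
Sum of the known resistances R_other = 0.01132 K/W
Required total resistance R_tot = ΔT/Q_allow = 38/2050 = 0.01854 K/W
R_polyurethane foam = R_tot − R_other = 0.007219 K/W
L = R·k·A = 0.007219×0.0257×39.6

L ≈ 7.35 mm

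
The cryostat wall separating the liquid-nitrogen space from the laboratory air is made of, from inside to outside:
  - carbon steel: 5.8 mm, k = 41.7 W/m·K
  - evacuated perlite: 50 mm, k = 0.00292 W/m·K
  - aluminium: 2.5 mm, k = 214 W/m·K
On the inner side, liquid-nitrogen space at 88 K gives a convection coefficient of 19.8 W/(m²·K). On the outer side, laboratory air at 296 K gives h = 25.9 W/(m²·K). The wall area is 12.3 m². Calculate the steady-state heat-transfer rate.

Treating each layer as a thermal resistance in series:
R_inner film = 1/(h_i·A) = 1/(19.8×12.3) = 0.004106 K/W
R_carbon steel = L/(kA) = 0.0058/(41.7×12.3) = 1.131×10^-5 K/W
R_evacuated perlite = L/(kA) = 0.05/(0.00292×12.3) = 1.392 K/W
R_aluminium = L/(kA) = 0.0025/(214×12.3) = 9.498×10^-7 K/W
R_outer film = 1/(h_o·A) = 1/(25.9×12.3) = 0.003139 K/W
R_total = 1.399 K/W
Q = ΔT / R_total = 208 / 1.399

Q ≈ 149 W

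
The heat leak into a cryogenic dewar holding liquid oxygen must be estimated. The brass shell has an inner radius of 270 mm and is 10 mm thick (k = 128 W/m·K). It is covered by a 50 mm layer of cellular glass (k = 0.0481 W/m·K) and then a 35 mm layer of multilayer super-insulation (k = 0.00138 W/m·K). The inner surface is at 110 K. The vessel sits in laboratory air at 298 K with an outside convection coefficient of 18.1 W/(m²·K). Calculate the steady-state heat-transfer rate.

Each spherical layer contributes R = (1/r_i − 1/r_o)/(4πk):
R_brass shell = (1/0.27 − 1/0.28)/(4π×128) = 8.224×10^-5 K/W
R_cellular glass = (1/0.28 − 1/0.33)/(4π×0.0481) = 0.8952 K/W
R_multilayer super-insulation = (1/0.33 − 1/0.365)/(4π×0.00138) = 16.76 K/W
R_outer film = 1/(h·4πr_o²) = 1/(18.1×4π×0.365²) = 0.033 K/W
R_total = 17.68 K/W
Q = ΔT/R_total = 188/17.68

Q ≈ 10.6 W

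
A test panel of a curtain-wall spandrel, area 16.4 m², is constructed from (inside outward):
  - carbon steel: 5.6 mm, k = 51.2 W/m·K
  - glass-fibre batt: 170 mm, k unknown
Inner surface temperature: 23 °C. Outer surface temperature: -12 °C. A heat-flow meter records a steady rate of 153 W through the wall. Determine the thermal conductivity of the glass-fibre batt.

k ≈ 0.0453 W/(m·K)

Model the wall as resistances in series:
R_carbon steel = L/(kA) = 0.0056/(51.2×16.4) = 6.669×10^-6 K/W
Sum of known resistances R_other = 6.669×10^-6 K/W
Total R = ΔT/Q = 35/153 = 0.2288 K/W
R_glass-fibre batt = R_total − R_other = 0.2288 K/W
k = L/(R·A) = 0.17/(0.2288×16.4)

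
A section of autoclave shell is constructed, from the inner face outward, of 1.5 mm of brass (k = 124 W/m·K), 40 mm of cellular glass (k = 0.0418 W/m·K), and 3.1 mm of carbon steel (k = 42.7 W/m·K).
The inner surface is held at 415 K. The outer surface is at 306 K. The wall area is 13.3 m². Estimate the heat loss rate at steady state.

Q ≈ 1510 W

Using the resistance-network approach (series):
R_brass = L/(kA) = 0.0015/(124×13.3) = 9.095×10^-7 K/W
R_cellular glass = L/(kA) = 0.04/(0.0418×13.3) = 0.07195 K/W
R_carbon steel = L/(kA) = 0.0031/(42.7×13.3) = 5.459×10^-6 K/W
R_total = 0.07196 K/W
Q = ΔT / R_total = 109 / 0.07196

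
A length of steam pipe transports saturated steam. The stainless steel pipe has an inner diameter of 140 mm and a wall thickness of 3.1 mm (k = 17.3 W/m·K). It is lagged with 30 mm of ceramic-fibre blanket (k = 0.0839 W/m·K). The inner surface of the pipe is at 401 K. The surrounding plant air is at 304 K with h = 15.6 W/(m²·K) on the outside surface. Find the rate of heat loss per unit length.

q′ ≈ 129 W/m

Radial resistances (cylindrical: R_cond = ln(r_o/r_i)/(2πkL), R_conv = 1/(h·2πrL)):
R_stainless steel pipe wall = ln(73.1/70)/(2π×17.3×1) = 3.987×10^-4 K/W
R_ceramic-fibre blanket = ln(103.1/73.1)/(2π×0.0839×1) = 0.6523 K/W
R_outer film = 1/(h_o·2πr_oL) = 1/(15.6×2π×0.1031×1) = 0.09895 K/W
R_total = 0.7517 K/W
Q = ΔT/R_total = 97/0.7517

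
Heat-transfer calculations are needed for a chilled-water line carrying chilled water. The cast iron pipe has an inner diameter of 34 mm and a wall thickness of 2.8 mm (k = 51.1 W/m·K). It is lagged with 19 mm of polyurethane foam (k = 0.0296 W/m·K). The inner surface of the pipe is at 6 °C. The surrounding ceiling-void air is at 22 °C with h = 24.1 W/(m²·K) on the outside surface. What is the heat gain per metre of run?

For a radial system each layer contributes R = ln(r_out/r_in)/(2πkL); films add R = 1/(hA).
R_cast iron pipe wall = ln(19.8/17)/(2π×51.1×1) = 4.749×10^-4 K/W
R_polyurethane foam = ln(38.8/19.8)/(2π×0.0296×1) = 3.617 K/W
R_outer film = 1/(h_o·2πr_oL) = 1/(24.1×2π×0.0388×1) = 0.1702 K/W
R_total = 3.788 K/W
Q = ΔT/R_total = 16/3.788

q′ ≈ 4.22 W/m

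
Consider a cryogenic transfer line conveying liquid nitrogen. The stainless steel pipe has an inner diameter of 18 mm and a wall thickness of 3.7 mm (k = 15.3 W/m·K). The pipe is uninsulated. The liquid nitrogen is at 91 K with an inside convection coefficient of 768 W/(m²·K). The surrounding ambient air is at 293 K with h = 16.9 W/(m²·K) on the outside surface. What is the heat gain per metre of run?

q′ ≈ 263 W/m

For a radial system each layer contributes R = ln(r_out/r_in)/(2πkL); films add R = 1/(hA).
R_inner film = 1/(h_i·2πr₁L) = 1/(768×2π×0.009×1) = 0.02303 K/W
R_stainless steel pipe wall = ln(12.7/9)/(2π×15.3×1) = 0.003582 K/W
R_outer film = 1/(h_o·2πr_oL) = 1/(16.9×2π×0.0127×1) = 0.7415 K/W
R_total = 0.7681 K/W
Q = ΔT/R_total = 202/0.7681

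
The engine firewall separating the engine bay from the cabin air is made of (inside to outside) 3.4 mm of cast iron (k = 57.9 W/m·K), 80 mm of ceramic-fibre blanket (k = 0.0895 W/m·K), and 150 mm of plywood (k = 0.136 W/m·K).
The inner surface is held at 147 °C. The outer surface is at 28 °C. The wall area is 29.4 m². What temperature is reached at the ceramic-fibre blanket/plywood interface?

Treating each layer as a thermal resistance in series:
R_cast iron = L/(kA) = 0.0034/(57.9×29.4) = 1.997×10^-6 K/W
R_ceramic-fibre blanket = L/(kA) = 0.08/(0.0895×29.4) = 0.0304 K/W
R_plywood = L/(kA) = 0.15/(0.136×29.4) = 0.03752 K/W
R_total = 0.06792 K/W;  Q = ΔT/R_total = 119/0.06792 = 1752 W
T_interface = T_inner − Q·ΣR(inner→interface) = 147 − 1750×0.03041

T ≈ 93.7 °C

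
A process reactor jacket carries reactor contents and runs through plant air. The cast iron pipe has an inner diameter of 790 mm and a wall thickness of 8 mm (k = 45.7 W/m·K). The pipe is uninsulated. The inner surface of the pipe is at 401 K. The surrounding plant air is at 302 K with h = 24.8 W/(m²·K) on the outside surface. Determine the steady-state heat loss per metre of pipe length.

q′ ≈ 6190 W/m

Treating each annulus and film as a series resistance:
R_cast iron pipe wall = ln(403/395)/(2π×45.7×1) = 6.983×10^-5 K/W
R_outer film = 1/(h_o·2πr_oL) = 1/(24.8×2π×0.403×1) = 0.01592 K/W
R_total = 0.01599 K/W
Q = ΔT/R_total = 99/0.01599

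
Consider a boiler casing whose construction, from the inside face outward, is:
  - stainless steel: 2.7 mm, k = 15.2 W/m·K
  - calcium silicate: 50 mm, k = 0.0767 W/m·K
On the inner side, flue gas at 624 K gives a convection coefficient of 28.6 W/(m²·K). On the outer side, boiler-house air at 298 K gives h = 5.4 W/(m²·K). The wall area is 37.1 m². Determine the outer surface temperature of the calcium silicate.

Treating each layer as a thermal resistance in series:
R_inner film = 1/(h_i·A) = 1/(28.6×37.1) = 9.425×10^-4 K/W
R_stainless steel = L/(kA) = 0.0027/(15.2×37.1) = 4.788×10^-6 K/W
R_calcium silicate = L/(kA) = 0.05/(0.0767×37.1) = 0.01757 K/W
R_outer film = 1/(h_o·A) = 1/(5.4×37.1) = 0.004992 K/W
R_total = 0.02351 K/W;  Q = ΔT/R_total = 326/0.02351 = 13870 W
T_interface = T_inner − Q·ΣR(inner→interface) = 624 − 13900×0.01852

T ≈ 367 K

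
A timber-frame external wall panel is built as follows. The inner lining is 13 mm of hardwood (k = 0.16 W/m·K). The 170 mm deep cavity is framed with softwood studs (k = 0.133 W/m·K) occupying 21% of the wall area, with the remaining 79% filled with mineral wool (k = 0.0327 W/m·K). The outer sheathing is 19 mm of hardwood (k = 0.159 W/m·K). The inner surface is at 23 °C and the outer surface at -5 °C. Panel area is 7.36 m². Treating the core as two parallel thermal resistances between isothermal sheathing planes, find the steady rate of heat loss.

Q ≈ 61.3 W

Sheathing layers in series; stud and cavity paths in parallel between them.
R_inner = 0.013/(0.16×7.36) = 0.01104 K/W
R_stud  = 0.17/(0.133×0.21×7.36) = 0.827 K/W
R_cav   = 0.17/(0.0327×0.79×7.36) = 0.8941 K/W
1/R_core = 1/R_stud + 1/R_cav → R_core = 0.4296 K/W
R_outer = 0.019/(0.159×7.36) = 0.01624 K/W
R_total = 0.4569 K/W
Q = ΔT/R_total = 28/0.4569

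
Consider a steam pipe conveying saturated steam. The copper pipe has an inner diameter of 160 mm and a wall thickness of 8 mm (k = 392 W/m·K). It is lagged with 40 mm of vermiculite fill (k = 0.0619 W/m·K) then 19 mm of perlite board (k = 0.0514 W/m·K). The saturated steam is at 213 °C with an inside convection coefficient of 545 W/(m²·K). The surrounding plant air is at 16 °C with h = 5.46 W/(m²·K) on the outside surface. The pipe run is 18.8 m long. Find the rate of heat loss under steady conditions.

For a radial system each layer contributes R = ln(r_out/r_in)/(2πkL); films add R = 1/(hA).
R_inner film = 1/(h_i·2πr₁L) = 1/(545×2π×0.08×18.8) = 1.942×10^-4 K/W
R_copper pipe wall = ln(88/80)/(2π×392×18.8) = 2.058×10^-6 K/W
R_vermiculite fill = ln(128/88)/(2π×0.0619×18.8) = 0.05124 K/W
R_perlite board = ln(147/128)/(2π×0.0514×18.8) = 0.0228 K/W
R_outer film = 1/(h_o·2πr_oL) = 1/(5.46×2π×0.147×18.8) = 0.01055 K/W
R_total = 0.08478 K/W
Q = ΔT/R_total = 197/0.08478

Q ≈ 2320 W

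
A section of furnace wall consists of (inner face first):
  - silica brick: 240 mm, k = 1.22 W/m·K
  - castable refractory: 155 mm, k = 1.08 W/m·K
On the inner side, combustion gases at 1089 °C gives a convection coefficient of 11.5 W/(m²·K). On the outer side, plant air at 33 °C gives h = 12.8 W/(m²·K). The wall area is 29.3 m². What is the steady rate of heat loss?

Q ≈ 61200 W

Model the wall as resistances in series:
R_inner film = 1/(h_i·A) = 1/(11.5×29.3) = 0.002968 K/W
R_silica brick = L/(kA) = 0.24/(1.22×29.3) = 0.006714 K/W
R_castable refractory = L/(kA) = 0.155/(1.08×29.3) = 0.004898 K/W
R_outer film = 1/(h_o·A) = 1/(12.8×29.3) = 0.002666 K/W
R_total = 0.01725 K/W
Q = ΔT / R_total = 1056 / 0.01725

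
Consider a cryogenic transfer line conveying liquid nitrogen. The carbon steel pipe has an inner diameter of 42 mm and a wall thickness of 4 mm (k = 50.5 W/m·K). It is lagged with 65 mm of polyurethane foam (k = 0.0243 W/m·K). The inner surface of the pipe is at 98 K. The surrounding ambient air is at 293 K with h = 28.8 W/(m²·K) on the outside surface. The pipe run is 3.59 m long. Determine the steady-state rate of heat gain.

Q ≈ 82.8 W

Cylindrical conduction, so R = ln(r₂/r₁)/(2πkL) per layer, in series:
R_carbon steel pipe wall = ln(25/21)/(2π×50.5×3.59) = 1.531×10^-4 K/W
R_polyurethane foam = ln(90/25)/(2π×0.0243×3.59) = 2.337 K/W
R_outer film = 1/(h_o·2πr_oL) = 1/(28.8×2π×0.09×3.59) = 0.0171 K/W
R_total = 2.354 K/W
Q = ΔT/R_total = 195/2.354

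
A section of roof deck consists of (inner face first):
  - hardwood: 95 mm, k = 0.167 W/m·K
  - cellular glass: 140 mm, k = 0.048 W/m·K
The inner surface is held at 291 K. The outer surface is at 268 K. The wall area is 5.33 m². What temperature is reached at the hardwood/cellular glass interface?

Thermal resistances in series:
R_hardwood = L/(kA) = 0.095/(0.167×5.33) = 0.1067 K/W
R_cellular glass = L/(kA) = 0.14/(0.048×5.33) = 0.5472 K/W
R_total = 0.6539 K/W;  Q = ΔT/R_total = 23/0.6539 = 35.17 W
T_interface = T_inner − Q·ΣR(inner→interface) = 291 − 35.2×0.1067

T ≈ 287 K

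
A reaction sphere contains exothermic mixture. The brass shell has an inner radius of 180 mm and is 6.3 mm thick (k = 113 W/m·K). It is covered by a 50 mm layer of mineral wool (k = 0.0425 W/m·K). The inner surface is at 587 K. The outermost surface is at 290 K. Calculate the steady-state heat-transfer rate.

Q ≈ 140 W

Radial (spherical) resistances in series:
R_brass shell = (1/0.18 − 1/0.1863)/(4π×113) = 1.323×10^-4 K/W
R_mineral wool = (1/0.1863 − 1/0.2363)/(4π×0.0425) = 2.127 K/W
R_total = 2.127 K/W
Q = ΔT/R_total = 297/2.127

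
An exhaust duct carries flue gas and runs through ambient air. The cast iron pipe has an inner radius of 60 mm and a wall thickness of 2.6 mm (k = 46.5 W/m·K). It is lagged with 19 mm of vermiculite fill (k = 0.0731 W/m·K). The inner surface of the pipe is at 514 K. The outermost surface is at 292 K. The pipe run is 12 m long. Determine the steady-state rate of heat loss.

Q ≈ 4610 W

For a radial system each layer contributes R = ln(r_out/r_in)/(2πkL); films add R = 1/(hA).
R_cast iron pipe wall = ln(62.6/60)/(2π×46.5×12) = 1.21×10^-5 K/W
R_vermiculite fill = ln(81.6/62.6)/(2π×0.0731×12) = 0.04809 K/W
R_total = 0.0481 K/W
Q = ΔT/R_total = 222/0.0481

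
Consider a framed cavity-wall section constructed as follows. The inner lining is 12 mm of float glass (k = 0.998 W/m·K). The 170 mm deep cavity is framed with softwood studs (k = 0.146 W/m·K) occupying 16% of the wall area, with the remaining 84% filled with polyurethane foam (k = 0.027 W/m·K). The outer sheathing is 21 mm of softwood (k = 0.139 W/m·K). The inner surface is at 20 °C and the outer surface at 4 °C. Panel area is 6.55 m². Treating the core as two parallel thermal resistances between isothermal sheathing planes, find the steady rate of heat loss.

Q ≈ 27.2 W

Sheathing layers in series; stud and cavity paths in parallel between them.
R_inner = 0.012/(0.998×6.55) = 0.001836 K/W
R_stud  = 0.17/(0.146×0.16×6.55) = 1.111 K/W
R_cav   = 0.17/(0.027×0.84×6.55) = 1.144 K/W
1/R_core = 1/R_stud + 1/R_cav → R_core = 0.5637 K/W
R_outer = 0.021/(0.139×6.55) = 0.02307 K/W
R_total = 0.5886 K/W
Q = ΔT/R_total = 16/0.5886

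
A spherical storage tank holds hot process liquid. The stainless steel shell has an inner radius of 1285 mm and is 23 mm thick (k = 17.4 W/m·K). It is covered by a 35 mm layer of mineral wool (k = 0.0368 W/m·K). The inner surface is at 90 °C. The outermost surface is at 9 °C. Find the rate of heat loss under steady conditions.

Each spherical layer contributes R = (1/r_i − 1/r_o)/(4πk):
R_stainless steel shell = (1/1.285 − 1/1.308)/(4π×17.4) = 6.258×10^-5 K/W
R_mineral wool = (1/1.308 − 1/1.343)/(4π×0.0368) = 0.04309 K/W
R_total = 0.04315 K/W
Q = ΔT/R_total = 81/0.04315

Q ≈ 1880 W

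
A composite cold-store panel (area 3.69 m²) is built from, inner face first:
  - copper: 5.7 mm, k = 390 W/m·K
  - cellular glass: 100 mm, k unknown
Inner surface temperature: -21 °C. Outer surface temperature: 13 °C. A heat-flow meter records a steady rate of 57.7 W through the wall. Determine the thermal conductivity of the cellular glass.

k ≈ 0.046 W/(m·K)

Treating each layer as a thermal resistance in series:
R_copper = L/(kA) = 0.0057/(390×3.69) = 3.961×10^-6 K/W
Sum of known resistances R_other = 3.961×10^-6 K/W
Total R = ΔT/Q = 34/57.7 = 0.5893 K/W
R_cellular glass = R_total − R_other = 0.5893 K/W
k = L/(R·A) = 0.1/(0.5893×3.69)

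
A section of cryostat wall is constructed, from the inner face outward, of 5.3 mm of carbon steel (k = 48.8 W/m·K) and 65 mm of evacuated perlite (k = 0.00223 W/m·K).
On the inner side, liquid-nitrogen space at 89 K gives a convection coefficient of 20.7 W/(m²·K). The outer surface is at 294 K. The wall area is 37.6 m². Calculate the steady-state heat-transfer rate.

Q ≈ 264 W

Using the resistance-network approach (series):
R_inner film = 1/(h_i·A) = 1/(20.7×37.6) = 0.001285 K/W
R_carbon steel = L/(kA) = 0.0053/(48.8×37.6) = 2.888×10^-6 K/W
R_evacuated perlite = L/(kA) = 0.065/(0.00223×37.6) = 0.7752 K/W
R_total = 0.7765 K/W
Q = ΔT / R_total = 205 / 0.7765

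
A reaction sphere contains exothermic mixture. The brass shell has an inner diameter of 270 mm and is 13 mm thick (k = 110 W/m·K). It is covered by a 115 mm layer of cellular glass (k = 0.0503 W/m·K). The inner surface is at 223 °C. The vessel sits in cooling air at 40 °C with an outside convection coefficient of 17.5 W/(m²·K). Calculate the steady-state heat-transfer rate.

Q ≈ 38.6 W

Each spherical layer contributes R = (1/r_i − 1/r_o)/(4πk):
R_brass shell = (1/0.135 − 1/0.148)/(4π×110) = 4.707×10^-4 K/W
R_cellular glass = (1/0.148 − 1/0.263)/(4π×0.0503) = 4.674 K/W
R_outer film = 1/(h·4πr_o²) = 1/(17.5×4π×0.263²) = 0.06574 K/W
R_total = 4.74 K/W
Q = ΔT/R_total = 183/4.74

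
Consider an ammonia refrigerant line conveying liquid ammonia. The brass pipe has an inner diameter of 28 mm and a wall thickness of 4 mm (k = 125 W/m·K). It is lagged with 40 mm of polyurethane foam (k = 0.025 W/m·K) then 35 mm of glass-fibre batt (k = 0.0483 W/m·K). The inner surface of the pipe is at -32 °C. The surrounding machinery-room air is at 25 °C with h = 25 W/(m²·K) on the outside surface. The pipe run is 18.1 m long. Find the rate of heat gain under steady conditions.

For a radial system each layer contributes R = ln(r_out/r_in)/(2πkL); films add R = 1/(hA).
R_brass pipe wall = ln(18/14)/(2π×125×18.1) = 1.768×10^-5 K/W
R_polyurethane foam = ln(58/18)/(2π×0.025×18.1) = 0.4115 K/W
R_glass-fibre batt = ln(93/58)/(2π×0.0483×18.1) = 0.08596 K/W
R_outer film = 1/(h_o·2πr_oL) = 1/(25×2π×0.093×18.1) = 0.003782 K/W
R_total = 0.5013 K/W
Q = ΔT/R_total = 57/0.5013

Q ≈ 114 W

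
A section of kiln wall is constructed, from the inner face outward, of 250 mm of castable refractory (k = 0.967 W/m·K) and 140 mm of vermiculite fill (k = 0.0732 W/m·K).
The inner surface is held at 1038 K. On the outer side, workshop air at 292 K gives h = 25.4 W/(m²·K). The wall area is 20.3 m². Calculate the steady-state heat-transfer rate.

Using the resistance-network approach (series):
R_castable refractory = L/(kA) = 0.25/(0.967×20.3) = 0.01274 K/W
R_vermiculite fill = L/(kA) = 0.14/(0.0732×20.3) = 0.09422 K/W
R_outer film = 1/(h_o·A) = 1/(25.4×20.3) = 0.001939 K/W
R_total = 0.1089 K/W
Q = ΔT / R_total = 746 / 0.1089

Q ≈ 6850 W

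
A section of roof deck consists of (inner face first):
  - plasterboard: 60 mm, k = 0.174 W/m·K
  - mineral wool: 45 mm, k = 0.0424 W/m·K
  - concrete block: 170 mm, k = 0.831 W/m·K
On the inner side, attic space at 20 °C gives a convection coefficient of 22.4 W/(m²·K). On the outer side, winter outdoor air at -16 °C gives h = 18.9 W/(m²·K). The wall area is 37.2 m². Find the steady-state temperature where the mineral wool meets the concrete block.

T ≈ -10.6 °C

Thermal resistances in series:
R_inner film = 1/(h_i·A) = 1/(22.4×37.2) = 0.0012 K/W
R_plasterboard = L/(kA) = 0.06/(0.174×37.2) = 0.00927 K/W
R_mineral wool = L/(kA) = 0.045/(0.0424×37.2) = 0.02853 K/W
R_concrete block = L/(kA) = 0.17/(0.831×37.2) = 0.005499 K/W
R_outer film = 1/(h_o·A) = 1/(18.9×37.2) = 0.001422 K/W
R_total = 0.04592 K/W;  Q = ΔT/R_total = 36/0.04592 = 783.9 W
T_interface = T_inner − Q·ΣR(inner→interface) = 20 − 784×0.039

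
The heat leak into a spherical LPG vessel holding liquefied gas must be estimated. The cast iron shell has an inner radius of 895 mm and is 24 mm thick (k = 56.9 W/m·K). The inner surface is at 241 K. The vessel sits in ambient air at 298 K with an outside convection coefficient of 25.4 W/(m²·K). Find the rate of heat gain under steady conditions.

For a spherical shell R = (1/r₁ − 1/r₂)/(4πk); film R = 1/(h·4πr²). In series:
R_cast iron shell = (1/0.895 − 1/0.919)/(4π×56.9) = 4.081×10^-5 K/W
R_outer film = 1/(h·4πr_o²) = 1/(25.4×4π×0.919²) = 0.00371 K/W
R_total = 0.00375 K/W
Q = ΔT/R_total = 57/0.00375

Q ≈ 15200 W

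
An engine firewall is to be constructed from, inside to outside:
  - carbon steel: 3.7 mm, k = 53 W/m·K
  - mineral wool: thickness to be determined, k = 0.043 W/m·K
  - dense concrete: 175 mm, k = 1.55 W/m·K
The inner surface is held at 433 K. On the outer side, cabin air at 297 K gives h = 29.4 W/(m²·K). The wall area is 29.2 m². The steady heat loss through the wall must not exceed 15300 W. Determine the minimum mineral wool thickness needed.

L ≈ 4.84 mm

Series thermal resistances:
R_carbon steel = L/(kA) = 0.0037/(53×29.2) = 2.391×10^-6 K/W
R_dense concrete = L/(kA) = 0.175/(1.55×29.2) = 0.003867 K/W
R_outer film = 1/(h_o·A) = 1/(29.4×29.2) = 0.001165 K/W
Sum of the known resistances R_other = 0.005034 K/W
Required total resistance R_tot = ΔT/Q_allow = 136/15300 = 0.008889 K/W
R_mineral wool = R_tot − R_other = 0.003855 K/W
L = R·k·A = 0.003855×0.043×29.2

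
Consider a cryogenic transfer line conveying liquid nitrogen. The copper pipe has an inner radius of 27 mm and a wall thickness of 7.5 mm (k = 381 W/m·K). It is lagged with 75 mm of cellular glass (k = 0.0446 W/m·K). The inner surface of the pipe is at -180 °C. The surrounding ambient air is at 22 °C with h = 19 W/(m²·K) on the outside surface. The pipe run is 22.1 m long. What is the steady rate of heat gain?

Q ≈ 1060 W

For a radial system each layer contributes R = ln(r_out/r_in)/(2πkL); films add R = 1/(hA).
R_copper pipe wall = ln(34.5/27)/(2π×381×22.1) = 4.633×10^-6 K/W
R_cellular glass = ln(109.5/34.5)/(2π×0.0446×22.1) = 0.1865 K/W
R_outer film = 1/(h_o·2πr_oL) = 1/(19×2π×0.1095×22.1) = 0.003461 K/W
R_total = 0.19 K/W
Q = ΔT/R_total = 202/0.19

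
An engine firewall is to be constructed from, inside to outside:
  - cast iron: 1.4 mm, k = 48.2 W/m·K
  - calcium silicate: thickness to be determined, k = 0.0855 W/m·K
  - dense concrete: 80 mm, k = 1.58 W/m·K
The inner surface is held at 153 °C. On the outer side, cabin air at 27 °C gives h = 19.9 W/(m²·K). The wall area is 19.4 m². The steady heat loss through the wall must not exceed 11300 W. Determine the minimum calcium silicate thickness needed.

L ≈ 9.87 mm

Thermal resistances in series:
R_cast iron = L/(kA) = 0.0014/(48.2×19.4) = 1.497×10^-6 K/W
R_dense concrete = L/(kA) = 0.08/(1.58×19.4) = 0.00261 K/W
R_outer film = 1/(h_o·A) = 1/(19.9×19.4) = 0.00259 K/W
Sum of the known resistances R_other = 0.005202 K/W
Required total resistance R_tot = ΔT/Q_allow = 126/11300 = 0.01115 K/W
R_calcium silicate = R_tot − R_other = 0.005949 K/W
L = R·k·A = 0.005949×0.0855×19.4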